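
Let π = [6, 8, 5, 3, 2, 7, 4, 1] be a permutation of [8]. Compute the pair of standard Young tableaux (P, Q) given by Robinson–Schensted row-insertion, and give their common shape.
P = [1, 4] / [2, 7] / [3, 8] / [5] / [6];  Q = [1, 2] / [3, 6] / [4, 7] / [5] / [8];  common shape = (2, 2, 2, 1, 1)

Row-insert the values π_1, π_2, … into P one at a time, bumping the leftmost entry strictly greater than the inserted value down to the next row. The recording tableau Q records, in position (i, j), the step at which that cell was added to P.
  Insert 6 (step 1): P = [6];  Q = [1]
  Insert 8 (step 2): P = [6, 8];  Q = [1, 2]
  Insert 5 (step 3): P = [5, 8] / [6];  Q = [1, 2] / [3]
  Insert 3 (step 4): P = [3, 8] / [5] / [6];  Q = [1, 2] / [3] / [4]
  Insert 2 (step 5): P = [2, 8] / [3] / [5] / [6];  Q = [1, 2] / [3] / [4] / [5]
  Insert 7 (step 6): P = [2, 7] / [3, 8] / [5] / [6];  Q = [1, 2] / [3, 6] / [4] / [5]
  Insert 4 (step 7): P = [2, 4] / [3, 7] / [5, 8] / [6];  Q = [1, 2] / [3, 6] / [4, 7] / [5]
  Insert 1 (step 8): P = [1, 4] / [2, 7] / [3, 8] / [5] / [6];  Q = [1, 2] / [3, 6] / [4, 7] / [5] / [8]
Final shape: (2, 2, 2, 1, 1).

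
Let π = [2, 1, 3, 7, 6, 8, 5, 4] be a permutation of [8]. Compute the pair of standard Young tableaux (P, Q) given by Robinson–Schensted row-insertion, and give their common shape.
P = [1, 3, 4, 8] / [2, 5] / [6] / [7];  Q = [1, 3, 4, 6] / [2, 5] / [7] / [8];  common shape = (4, 2, 1, 1)

Row-insert the values π_1, π_2, … into P one at a time, bumping the leftmost entry strictly greater than the inserted value down to the next row. The recording tableau Q records, in position (i, j), the step at which that cell was added to P.
  Insert 2 (step 1): P = [2];  Q = [1]
  Insert 1 (step 2): P = [1] / [2];  Q = [1] / [2]
  Insert 3 (step 3): P = [1, 3] / [2];  Q = [1, 3] / [2]
  Insert 7 (step 4): P = [1, 3, 7] / [2];  Q = [1, 3, 4] / [2]
  Insert 6 (step 5): P = [1, 3, 6] / [2, 7];  Q = [1, 3, 4] / [2, 5]
  Insert 8 (step 6): P = [1, 3, 6, 8] / [2, 7];  Q = [1, 3, 4, 6] / [2, 5]
  Insert 5 (step 7): P = [1, 3, 5, 8] / [2, 6] / [7];  Q = [1, 3, 4, 6] / [2, 5] / [7]
  Insert 4 (step 8): P = [1, 3, 4, 8] / [2, 5] / [6] / [7];  Q = [1, 3, 4, 6] / [2, 5] / [7] / [8]
Final shape: (4, 2, 1, 1).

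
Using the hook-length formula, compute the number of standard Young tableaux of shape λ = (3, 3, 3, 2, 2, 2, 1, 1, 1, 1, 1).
# SYT of shape (3, 3, 3, 2, 2, 2, 1, 1, 1, 1, 1) = 3100800

Hook-length formula: f^λ = n! / Π hook(c), product over all cells c of the Young diagram. For λ = (3, 3, 3, 2, 2, 2, 1, 1, 1, 1, 1), n = 20 boxes. Hook lengths by row (left-to-right, top-to-bottom): [13, 7, 3]; [12, 6, 2]; [11, 5, 1]; [9, 3]; [8, 2]; [7, 1]; [5]; [4]; [3]; [2]; [1]. Product of hooks = 784604620800. So f^λ = 20! / 784604620800 = 2432902008176640000 / 784604620800 = 3100800.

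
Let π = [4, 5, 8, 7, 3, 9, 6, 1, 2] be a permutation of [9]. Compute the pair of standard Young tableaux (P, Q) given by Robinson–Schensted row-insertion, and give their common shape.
P = [1, 2, 6, 9] / [3, 5] / [4, 7] / [8];  Q = [1, 2, 3, 6] / [4, 7] / [5, 9] / [8];  common shape = (4, 2, 2, 1)

Row-insert the values π_1, π_2, … into P one at a time, bumping the leftmost entry strictly greater than the inserted value down to the next row. The recording tableau Q records, in position (i, j), the step at which that cell was added to P.
  Insert 4 (step 1): P = [4];  Q = [1]
  Insert 5 (step 2): P = [4, 5];  Q = [1, 2]
  Insert 8 (step 3): P = [4, 5, 8];  Q = [1, 2, 3]
  Insert 7 (step 4): P = [4, 5, 7] / [8];  Q = [1, 2, 3] / [4]
  Insert 3 (step 5): P = [3, 5, 7] / [4] / [8];  Q = [1, 2, 3] / [4] / [5]
  Insert 9 (step 6): P = [3, 5, 7, 9] / [4] / [8];  Q = [1, 2, 3, 6] / [4] / [5]
  Insert 6 (step 7): P = [3, 5, 6, 9] / [4, 7] / [8];  Q = [1, 2, 3, 6] / [4, 7] / [5]
  Insert 1 (step 8): P = [1, 5, 6, 9] / [3, 7] / [4] / [8];  Q = [1, 2, 3, 6] / [4, 7] / [5] / [8]
  Insert 2 (step 9): P = [1, 2, 6, 9] / [3, 5] / [4, 7] / [8];  Q = [1, 2, 3, 6] / [4, 7] / [5, 9] / [8]
Final shape: (4, 2, 2, 1).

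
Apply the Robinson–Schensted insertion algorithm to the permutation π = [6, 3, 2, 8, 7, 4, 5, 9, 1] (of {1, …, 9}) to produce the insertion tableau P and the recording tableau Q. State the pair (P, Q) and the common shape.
P = [1, 4, 5, 9] / [2, 7] / [3, 8] / [6];  Q = [1, 4, 7, 8] / [2, 5] / [3, 6] / [9];  common shape = (4, 2, 2, 1)

Row-insert the values π_1, π_2, … into P one at a time, bumping the leftmost entry strictly greater than the inserted value down to the next row. The recording tableau Q records, in position (i, j), the step at which that cell was added to P.
  Insert 6 (step 1): P = [6];  Q = [1]
  Insert 3 (step 2): P = [3] / [6];  Q = [1] / [2]
  Insert 2 (step 3): P = [2] / [3] / [6];  Q = [1] / [2] / [3]
  Insert 8 (step 4): P = [2, 8] / [3] / [6];  Q = [1, 4] / [2] / [3]
  Insert 7 (step 5): P = [2, 7] / [3, 8] / [6];  Q = [1, 4] / [2, 5] / [3]
  Insert 4 (step 6): P = [2, 4] / [3, 7] / [6, 8];  Q = [1, 4] / [2, 5] / [3, 6]
  Insert 5 (step 7): P = [2, 4, 5] / [3, 7] / [6, 8];  Q = [1, 4, 7] / [2, 5] / [3, 6]
  Insert 9 (step 8): P = [2, 4, 5, 9] / [3, 7] / [6, 8];  Q = [1, 4, 7, 8] / [2, 5] / [3, 6]
  Insert 1 (step 9): P = [1, 4, 5, 9] / [2, 7] / [3, 8] / [6];  Q = [1, 4, 7, 8] / [2, 5] / [3, 6] / [9]
Final shape: (4, 2, 2, 1).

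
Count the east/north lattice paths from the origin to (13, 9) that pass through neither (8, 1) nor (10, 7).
Number of paths = 293877

Inclusion–exclusion. Total paths: C(22, 13) = 497420. Through P₁: C(9, 8)·C(13, 5) = 11583. Through P₂: C(17, 10)·C(5, 3) = 194480. Since P₁ is strictly southwest of P₂, a monotone path through both must visit P₁ then P₂; paths through both = C(9, 8)·C(8, 2)·C(5, 3) = 2520. Avoid both = 497420 − 11583 − 194480 + 2520 = 293877.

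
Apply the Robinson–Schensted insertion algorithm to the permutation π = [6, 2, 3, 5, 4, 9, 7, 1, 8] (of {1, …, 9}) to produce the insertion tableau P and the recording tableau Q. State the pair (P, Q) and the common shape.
P = [1, 3, 4, 7, 8] / [2, 9] / [5] / [6];  Q = [1, 3, 4, 6, 9] / [2, 7] / [5] / [8];  common shape = (5, 2, 1, 1)

Row-insert the values π_1, π_2, … into P one at a time, bumping the leftmost entry strictly greater than the inserted value down to the next row. The recording tableau Q records, in position (i, j), the step at which that cell was added to P.
  Insert 6 (step 1): P = [6];  Q = [1]
  Insert 2 (step 2): P = [2] / [6];  Q = [1] / [2]
  Insert 3 (step 3): P = [2, 3] / [6];  Q = [1, 3] / [2]
  Insert 5 (step 4): P = [2, 3, 5] / [6];  Q = [1, 3, 4] / [2]
  Insert 4 (step 5): P = [2, 3, 4] / [5] / [6];  Q = [1, 3, 4] / [2] / [5]
  Insert 9 (step 6): P = [2, 3, 4, 9] / [5] / [6];  Q = [1, 3, 4, 6] / [2] / [5]
  Insert 7 (step 7): P = [2, 3, 4, 7] / [5, 9] / [6];  Q = [1, 3, 4, 6] / [2, 7] / [5]
  Insert 1 (step 8): P = [1, 3, 4, 7] / [2, 9] / [5] / [6];  Q = [1, 3, 4, 6] / [2, 7] / [5] / [8]
  Insert 8 (step 9): P = [1, 3, 4, 7, 8] / [2, 9] / [5] / [6];  Q = [1, 3, 4, 6, 9] / [2, 7] / [5] / [8]
Final shape: (5, 2, 1, 1).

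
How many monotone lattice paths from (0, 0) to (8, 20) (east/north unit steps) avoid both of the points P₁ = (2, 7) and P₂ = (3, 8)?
Number of paths = 1555869

Inclusion–exclusion. Total paths: C(28, 8) = 3108105. Through P₁: C(9, 2)·C(19, 6) = 976752. Through P₂: C(11, 3)·C(17, 5) = 1021020. Since P₁ is strictly southwest of P₂, a monotone path through both must visit P₁ then P₂; paths through both = C(9, 2)·C(2, 1)·C(17, 5) = 445536. Avoid both = 3108105 − 976752 − 1021020 + 445536 = 1555869.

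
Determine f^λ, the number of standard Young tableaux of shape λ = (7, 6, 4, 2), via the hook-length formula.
# SYT of shape (7, 6, 4, 2) = 14965236

Hook-length formula: f^λ = n! / Π hook(c), product over all cells c of the Young diagram. For λ = (7, 6, 4, 2), n = 19 boxes. Hook lengths by row (left-to-right, top-to-bottom): [10, 9, 7, 6, 4, 3, 1]; [8, 7, 5, 4, 2, 1]; [5, 4, 2, 1]; [2, 1]. Product of hooks = 8128512000. So f^λ = 19! / 8128512000 = 121645100408832000 / 8128512000 = 14965236.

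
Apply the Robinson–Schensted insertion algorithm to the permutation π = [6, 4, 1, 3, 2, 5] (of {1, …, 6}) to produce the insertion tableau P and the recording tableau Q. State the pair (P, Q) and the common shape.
P = [1, 2, 5] / [3] / [4] / [6];  Q = [1, 4, 6] / [2] / [3] / [5];  common shape = (3, 1, 1, 1)

Row-insert the values π_1, π_2, … into P one at a time, bumping the leftmost entry strictly greater than the inserted value down to the next row. The recording tableau Q records, in position (i, j), the step at which that cell was added to P.
  Insert 6 (step 1): P = [6];  Q = [1]
  Insert 4 (step 2): P = [4] / [6];  Q = [1] / [2]
  Insert 1 (step 3): P = [1] / [4] / [6];  Q = [1] / [2] / [3]
  Insert 3 (step 4): P = [1, 3] / [4] / [6];  Q = [1, 4] / [2] / [3]
  Insert 2 (step 5): P = [1, 2] / [3] / [4] / [6];  Q = [1, 4] / [2] / [3] / [5]
  Insert 5 (step 6): P = [1, 2, 5] / [3] / [4] / [6];  Q = [1, 4, 6] / [2] / [3] / [5]
Final shape: (3, 1, 1, 1).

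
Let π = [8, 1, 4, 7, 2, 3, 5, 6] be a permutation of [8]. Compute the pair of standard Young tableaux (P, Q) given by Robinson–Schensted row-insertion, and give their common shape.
P = [1, 2, 3, 5, 6] / [4, 7] / [8];  Q = [1, 3, 4, 7, 8] / [2, 6] / [5];  common shape = (5, 2, 1)

Row-insert the values π_1, π_2, … into P one at a time, bumping the leftmost entry strictly greater than the inserted value down to the next row. The recording tableau Q records, in position (i, j), the step at which that cell was added to P.
  Insert 8 (step 1): P = [8];  Q = [1]
  Insert 1 (step 2): P = [1] / [8];  Q = [1] / [2]
  Insert 4 (step 3): P = [1, 4] / [8];  Q = [1, 3] / [2]
  Insert 7 (step 4): P = [1, 4, 7] / [8];  Q = [1, 3, 4] / [2]
  Insert 2 (step 5): P = [1, 2, 7] / [4] / [8];  Q = [1, 3, 4] / [2] / [5]
  Insert 3 (step 6): P = [1, 2, 3] / [4, 7] / [8];  Q = [1, 3, 4] / [2, 6] / [5]
  Insert 5 (step 7): P = [1, 2, 3, 5] / [4, 7] / [8];  Q = [1, 3, 4, 7] / [2, 6] / [5]
  Insert 6 (step 8): P = [1, 2, 3, 5, 6] / [4, 7] / [8];  Q = [1, 3, 4, 7, 8] / [2, 6] / [5]
Final shape: (5, 2, 1).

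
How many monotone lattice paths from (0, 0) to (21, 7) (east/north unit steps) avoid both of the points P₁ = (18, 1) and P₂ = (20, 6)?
Number of paths = 722782

Inclusion–exclusion. Total paths: C(28, 21) = 1184040. Through P₁: C(19, 18)·C(9, 3) = 1596. Through P₂: C(26, 20)·C(2, 1) = 460460. Since P₁ is strictly southwest of P₂, a monotone path through both must visit P₁ then P₂; paths through both = C(19, 18)·C(7, 2)·C(2, 1) = 798. Avoid both = 1184040 − 1596 − 460460 + 798 = 722782.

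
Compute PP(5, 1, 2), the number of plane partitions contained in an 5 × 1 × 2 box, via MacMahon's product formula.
PP(5, 1, 2) = 21

Evaluate the triple product over i = 1..5, j = 1..1, k = 1..2. The factors are (2/1) · (3/2) · (3/2) · (4/3) · (4/3) · (5/4) · (5/4) · (6/5) · … (10 factors total). The numerators and denominators telescope so the product is an integer; carrying out the multiplication exactly gives PP(5, 1, 2) = 21.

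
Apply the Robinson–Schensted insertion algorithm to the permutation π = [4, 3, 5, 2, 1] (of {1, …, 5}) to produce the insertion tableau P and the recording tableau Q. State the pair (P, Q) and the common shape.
P = [1, 5] / [2] / [3] / [4];  Q = [1, 3] / [2] / [4] / [5];  common shape = (2, 1, 1, 1)

Row-insert the values π_1, π_2, … into P one at a time, bumping the leftmost entry strictly greater than the inserted value down to the next row. The recording tableau Q records, in position (i, j), the step at which that cell was added to P.
  Insert 4 (step 1): P = [4];  Q = [1]
  Insert 3 (step 2): P = [3] / [4];  Q = [1] / [2]
  Insert 5 (step 3): P = [3, 5] / [4];  Q = [1, 3] / [2]
  Insert 2 (step 4): P = [2, 5] / [3] / [4];  Q = [1, 3] / [2] / [4]
  Insert 1 (step 5): P = [1, 5] / [2] / [3] / [4];  Q = [1, 3] / [2] / [4] / [5]
Final shape: (2, 1, 1, 1).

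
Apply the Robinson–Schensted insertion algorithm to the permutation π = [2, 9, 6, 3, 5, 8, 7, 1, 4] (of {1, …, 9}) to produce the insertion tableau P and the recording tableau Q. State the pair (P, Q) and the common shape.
P = [1, 3, 4, 7] / [2, 5] / [6, 8] / [9];  Q = [1, 2, 5, 6] / [3, 7] / [4, 9] / [8];  common shape = (4, 2, 2, 1)

Row-insert the values π_1, π_2, … into P one at a time, bumping the leftmost entry strictly greater than the inserted value down to the next row. The recording tableau Q records, in position (i, j), the step at which that cell was added to P.
  Insert 2 (step 1): P = [2];  Q = [1]
  Insert 9 (step 2): P = [2, 9];  Q = [1, 2]
  Insert 6 (step 3): P = [2, 6] / [9];  Q = [1, 2] / [3]
  Insert 3 (step 4): P = [2, 3] / [6] / [9];  Q = [1, 2] / [3] / [4]
  Insert 5 (step 5): P = [2, 3, 5] / [6] / [9];  Q = [1, 2, 5] / [3] / [4]
  Insert 8 (step 6): P = [2, 3, 5, 8] / [6] / [9];  Q = [1, 2, 5, 6] / [3] / [4]
  Insert 7 (step 7): P = [2, 3, 5, 7] / [6, 8] / [9];  Q = [1, 2, 5, 6] / [3, 7] / [4]
  Insert 1 (step 8): P = [1, 3, 5, 7] / [2, 8] / [6] / [9];  Q = [1, 2, 5, 6] / [3, 7] / [4] / [8]
  Insert 4 (step 9): P = [1, 3, 4, 7] / [2, 5] / [6, 8] / [9];  Q = [1, 2, 5, 6] / [3, 7] / [4, 9] / [8]
Final shape: (4, 2, 2, 1).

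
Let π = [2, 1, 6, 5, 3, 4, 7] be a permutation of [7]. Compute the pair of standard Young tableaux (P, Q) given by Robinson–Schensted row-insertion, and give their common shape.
P = [1, 3, 4, 7] / [2, 5] / [6];  Q = [1, 3, 6, 7] / [2, 4] / [5];  common shape = (4, 2, 1)

Row-insert the values π_1, π_2, … into P one at a time, bumping the leftmost entry strictly greater than the inserted value down to the next row. The recording tableau Q records, in position (i, j), the step at which that cell was added to P.
  Insert 2 (step 1): P = [2];  Q = [1]
  Insert 1 (step 2): P = [1] / [2];  Q = [1] / [2]
  Insert 6 (step 3): P = [1, 6] / [2];  Q = [1, 3] / [2]
  Insert 5 (step 4): P = [1, 5] / [2, 6];  Q = [1, 3] / [2, 4]
  Insert 3 (step 5): P = [1, 3] / [2, 5] / [6];  Q = [1, 3] / [2, 4] / [5]
  Insert 4 (step 6): P = [1, 3, 4] / [2, 5] / [6];  Q = [1, 3, 6] / [2, 4] / [5]
  Insert 7 (step 7): P = [1, 3, 4, 7] / [2, 5] / [6];  Q = [1, 3, 6, 7] / [2, 4] / [5]
Final shape: (4, 2, 1).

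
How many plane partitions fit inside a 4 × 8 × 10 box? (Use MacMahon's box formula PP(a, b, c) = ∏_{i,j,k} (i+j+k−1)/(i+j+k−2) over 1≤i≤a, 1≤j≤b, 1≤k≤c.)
PP(4, 8, 10) = 1268665346776464

Evaluate the triple product over i = 1..4, j = 1..8, k = 1..10. The factors are (2/1) · (3/2) · (4/3) · (5/4) · (6/5) · (7/6) · (8/7) · (9/8) · … (320 factors total). The numerators and denominators telescope so the product is an integer; carrying out the multiplication exactly gives PP(4, 8, 10) = 1268665346776464.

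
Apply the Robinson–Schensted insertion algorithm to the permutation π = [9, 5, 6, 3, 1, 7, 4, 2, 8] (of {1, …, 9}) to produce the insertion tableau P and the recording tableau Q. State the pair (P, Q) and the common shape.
P = [1, 2, 7, 8] / [3, 4] / [5, 6] / [9];  Q = [1, 3, 6, 9] / [2, 7] / [4, 8] / [5];  common shape = (4, 2, 2, 1)

Row-insert the values π_1, π_2, … into P one at a time, bumping the leftmost entry strictly greater than the inserted value down to the next row. The recording tableau Q records, in position (i, j), the step at which that cell was added to P.
  Insert 9 (step 1): P = [9];  Q = [1]
  Insert 5 (step 2): P = [5] / [9];  Q = [1] / [2]
  Insert 6 (step 3): P = [5, 6] / [9];  Q = [1, 3] / [2]
  Insert 3 (step 4): P = [3, 6] / [5] / [9];  Q = [1, 3] / [2] / [4]
  Insert 1 (step 5): P = [1, 6] / [3] / [5] / [9];  Q = [1, 3] / [2] / [4] / [5]
  Insert 7 (step 6): P = [1, 6, 7] / [3] / [5] / [9];  Q = [1, 3, 6] / [2] / [4] / [5]
  Insert 4 (step 7): P = [1, 4, 7] / [3, 6] / [5] / [9];  Q = [1, 3, 6] / [2, 7] / [4] / [5]
  Insert 2 (step 8): P = [1, 2, 7] / [3, 4] / [5, 6] / [9];  Q = [1, 3, 6] / [2, 7] / [4, 8] / [5]
  Insert 8 (step 9): P = [1, 2, 7, 8] / [3, 4] / [5, 6] / [9];  Q = [1, 3, 6, 9] / [2, 7] / [4, 8] / [5]
Final shape: (4, 2, 2, 1).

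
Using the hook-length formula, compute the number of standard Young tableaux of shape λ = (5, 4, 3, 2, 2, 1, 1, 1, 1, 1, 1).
# SYT of shape (5, 4, 3, 2, 2, 1, 1, 1, 1, 1, 1) = 584965920

Hook-length formula: f^λ = n! / Π hook(c), product over all cells c of the Young diagram. For λ = (5, 4, 3, 2, 2, 1, 1, 1, 1, 1, 1), n = 22 boxes. Hook lengths by row (left-to-right, top-to-bottom): [15, 8, 5, 3, 1]; [13, 6, 3, 1]; [11, 4, 1]; [9, 2]; [8, 1]; [6]; [5]; [4]; [3]; [2]; [1]. Product of hooks = 1921480704000. So f^λ = 22! / 1921480704000 = 1124000727777607680000 / 1921480704000 = 584965920.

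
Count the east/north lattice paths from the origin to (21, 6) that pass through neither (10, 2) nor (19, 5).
Number of paths = 121968

Inclusion–exclusion. Total paths: C(27, 21) = 296010. Through P₁: C(12, 10)·C(15, 11) = 90090. Through P₂: C(24, 19)·C(3, 2) = 127512. Since P₁ is strictly southwest of P₂, a monotone path through both must visit P₁ then P₂; paths through both = C(12, 10)·C(12, 9)·C(3, 2) = 43560. Avoid both = 296010 − 90090 − 127512 + 43560 = 121968.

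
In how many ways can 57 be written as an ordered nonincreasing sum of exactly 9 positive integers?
p(57, 9 parts) = 36347

Partitions of n into exactly k parts are in bijection with partitions of n − k into at most k parts (subtract 1 from each part). So p(57, exactly 9) = p(48, parts ≤ 9). Computing via the recurrence p(m, j) = p(m, j−1) + p(m−j, j) gives 36347.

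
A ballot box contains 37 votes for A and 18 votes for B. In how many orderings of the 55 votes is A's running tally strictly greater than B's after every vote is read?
Strict-lead orderings = 49772989810635

Total orderings of the 55 votes with 37 for A: C(55, 37) = 144079707346575. By the Bertrand ballot formula (Cycle Lemma / reflection principle), the number of orderings in which A is strictly ahead of B throughout is (p − q)/(p + q) · C(p + q, p) = (37 − 18)/(37 + 18) · 144079707346575 = 49772989810635.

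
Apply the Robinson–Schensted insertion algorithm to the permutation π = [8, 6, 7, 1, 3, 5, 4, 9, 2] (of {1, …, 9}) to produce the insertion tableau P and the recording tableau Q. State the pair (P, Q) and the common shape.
P = [1, 2, 4, 9] / [3, 7] / [5] / [6] / [8];  Q = [1, 3, 6, 8] / [2, 5] / [4] / [7] / [9];  common shape = (4, 2, 1, 1, 1)

Row-insert the values π_1, π_2, … into P one at a time, bumping the leftmost entry strictly greater than the inserted value down to the next row. The recording tableau Q records, in position (i, j), the step at which that cell was added to P.
  Insert 8 (step 1): P = [8];  Q = [1]
  Insert 6 (step 2): P = [6] / [8];  Q = [1] / [2]
  Insert 7 (step 3): P = [6, 7] / [8];  Q = [1, 3] / [2]
  Insert 1 (step 4): P = [1, 7] / [6] / [8];  Q = [1, 3] / [2] / [4]
  Insert 3 (step 5): P = [1, 3] / [6, 7] / [8];  Q = [1, 3] / [2, 5] / [4]
  Insert 5 (step 6): P = [1, 3, 5] / [6, 7] / [8];  Q = [1, 3, 6] / [2, 5] / [4]
  Insert 4 (step 7): P = [1, 3, 4] / [5, 7] / [6] / [8];  Q = [1, 3, 6] / [2, 5] / [4] / [7]
  Insert 9 (step 8): P = [1, 3, 4, 9] / [5, 7] / [6] / [8];  Q = [1, 3, 6, 8] / [2, 5] / [4] / [7]
  Insert 2 (step 9): P = [1, 2, 4, 9] / [3, 7] / [5] / [6] / [8];  Q = [1, 3, 6, 8] / [2, 5] / [4] / [7] / [9]
Final shape: (4, 2, 1, 1, 1).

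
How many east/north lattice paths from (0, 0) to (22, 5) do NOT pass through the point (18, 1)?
Number of paths = 79400

Total paths from (0, 0) to (22, 5): C(27, 22) = 80730. Paths through (18, 1): (paths (0, 0) → (18, 1)) × (paths (18, 1) → (22, 5)) = C(19, 18) · C(8, 4) = 19 · 70 = 1330. Avoidance count = 80730 − 1330 = 79400.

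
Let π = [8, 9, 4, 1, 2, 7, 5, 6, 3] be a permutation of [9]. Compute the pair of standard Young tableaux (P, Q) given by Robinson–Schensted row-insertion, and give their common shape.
P = [1, 2, 3, 6] / [4, 5] / [7, 9] / [8];  Q = [1, 2, 6, 8] / [3, 5] / [4, 7] / [9];  common shape = (4, 2, 2, 1)

Row-insert the values π_1, π_2, … into P one at a time, bumping the leftmost entry strictly greater than the inserted value down to the next row. The recording tableau Q records, in position (i, j), the step at which that cell was added to P.
  Insert 8 (step 1): P = [8];  Q = [1]
  Insert 9 (step 2): P = [8, 9];  Q = [1, 2]
  Insert 4 (step 3): P = [4, 9] / [8];  Q = [1, 2] / [3]
  Insert 1 (step 4): P = [1, 9] / [4] / [8];  Q = [1, 2] / [3] / [4]
  Insert 2 (step 5): P = [1, 2] / [4, 9] / [8];  Q = [1, 2] / [3, 5] / [4]
  Insert 7 (step 6): P = [1, 2, 7] / [4, 9] / [8];  Q = [1, 2, 6] / [3, 5] / [4]
  Insert 5 (step 7): P = [1, 2, 5] / [4, 7] / [8, 9];  Q = [1, 2, 6] / [3, 5] / [4, 7]
  Insert 6 (step 8): P = [1, 2, 5, 6] / [4, 7] / [8, 9];  Q = [1, 2, 6, 8] / [3, 5] / [4, 7]
  Insert 3 (step 9): P = [1, 2, 3, 6] / [4, 5] / [7, 9] / [8];  Q = [1, 2, 6, 8] / [3, 5] / [4, 7] / [9]
Final shape: (4, 2, 2, 1).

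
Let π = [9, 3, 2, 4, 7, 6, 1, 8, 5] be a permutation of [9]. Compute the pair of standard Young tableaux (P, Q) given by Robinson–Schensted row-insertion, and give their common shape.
P = [1, 4, 5, 8] / [2, 6] / [3, 7] / [9];  Q = [1, 4, 5, 8] / [2, 6] / [3, 9] / [7];  common shape = (4, 2, 2, 1)

Row-insert the values π_1, π_2, … into P one at a time, bumping the leftmost entry strictly greater than the inserted value down to the next row. The recording tableau Q records, in position (i, j), the step at which that cell was added to P.
  Insert 9 (step 1): P = [9];  Q = [1]
  Insert 3 (step 2): P = [3] / [9];  Q = [1] / [2]
  Insert 2 (step 3): P = [2] / [3] / [9];  Q = [1] / [2] / [3]
  Insert 4 (step 4): P = [2, 4] / [3] / [9];  Q = [1, 4] / [2] / [3]
  Insert 7 (step 5): P = [2, 4, 7] / [3] / [9];  Q = [1, 4, 5] / [2] / [3]
  Insert 6 (step 6): P = [2, 4, 6] / [3, 7] / [9];  Q = [1, 4, 5] / [2, 6] / [3]
  Insert 1 (step 7): P = [1, 4, 6] / [2, 7] / [3] / [9];  Q = [1, 4, 5] / [2, 6] / [3] / [7]
  Insert 8 (step 8): P = [1, 4, 6, 8] / [2, 7] / [3] / [9];  Q = [1, 4, 5, 8] / [2, 6] / [3] / [7]
  Insert 5 (step 9): P = [1, 4, 5, 8] / [2, 6] / [3, 7] / [9];  Q = [1, 4, 5, 8] / [2, 6] / [3, 9] / [7]
Final shape: (4, 2, 2, 1).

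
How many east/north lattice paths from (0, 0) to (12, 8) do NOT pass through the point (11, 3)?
Number of paths = 123786

Total paths from (0, 0) to (12, 8): C(20, 12) = 125970. Paths through (11, 3): (paths (0, 0) → (11, 3)) × (paths (11, 3) → (12, 8)) = C(14, 11) · C(6, 1) = 364 · 6 = 2184. Avoidance count = 125970 − 2184 = 123786.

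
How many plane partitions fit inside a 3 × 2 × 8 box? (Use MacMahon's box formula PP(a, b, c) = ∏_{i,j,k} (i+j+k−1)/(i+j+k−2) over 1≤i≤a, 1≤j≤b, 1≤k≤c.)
PP(3, 2, 8) = 9075

Evaluate the triple product over i = 1..3, j = 1..2, k = 1..8. The factors are (2/1) · (3/2) · (4/3) · (5/4) · (6/5) · (7/6) · (8/7) · (9/8) · … (48 factors total). The numerators and denominators telescope so the product is an integer; carrying out the multiplication exactly gives PP(3, 2, 8) = 9075.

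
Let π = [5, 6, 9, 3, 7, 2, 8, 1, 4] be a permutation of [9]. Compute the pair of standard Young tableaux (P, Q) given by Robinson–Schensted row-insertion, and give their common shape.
P = [1, 4, 7, 8] / [2, 6] / [3, 9] / [5];  Q = [1, 2, 3, 7] / [4, 5] / [6, 9] / [8];  common shape = (4, 2, 2, 1)

Row-insert the values π_1, π_2, … into P one at a time, bumping the leftmost entry strictly greater than the inserted value down to the next row. The recording tableau Q records, in position (i, j), the step at which that cell was added to P.
  Insert 5 (step 1): P = [5];  Q = [1]
  Insert 6 (step 2): P = [5, 6];  Q = [1, 2]
  Insert 9 (step 3): P = [5, 6, 9];  Q = [1, 2, 3]
  Insert 3 (step 4): P = [3, 6, 9] / [5];  Q = [1, 2, 3] / [4]
  Insert 7 (step 5): P = [3, 6, 7] / [5, 9];  Q = [1, 2, 3] / [4, 5]
  Insert 2 (step 6): P = [2, 6, 7] / [3, 9] / [5];  Q = [1, 2, 3] / [4, 5] / [6]
  Insert 8 (step 7): P = [2, 6, 7, 8] / [3, 9] / [5];  Q = [1, 2, 3, 7] / [4, 5] / [6]
  Insert 1 (step 8): P = [1, 6, 7, 8] / [2, 9] / [3] / [5];  Q = [1, 2, 3, 7] / [4, 5] / [6] / [8]
  Insert 4 (step 9): P = [1, 4, 7, 8] / [2, 6] / [3, 9] / [5];  Q = [1, 2, 3, 7] / [4, 5] / [6, 9] / [8]
Final shape: (4, 2, 2, 1).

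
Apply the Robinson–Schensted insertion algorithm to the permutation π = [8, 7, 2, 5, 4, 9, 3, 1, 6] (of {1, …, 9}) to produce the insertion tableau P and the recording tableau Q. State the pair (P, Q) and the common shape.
P = [1, 3, 6] / [2, 9] / [4] / [5] / [7] / [8];  Q = [1, 4, 6] / [2, 9] / [3] / [5] / [7] / [8];  common shape = (3, 2, 1, 1, 1, 1)

Row-insert the values π_1, π_2, … into P one at a time, bumping the leftmost entry strictly greater than the inserted value down to the next row. The recording tableau Q records, in position (i, j), the step at which that cell was added to P.
  Insert 8 (step 1): P = [8];  Q = [1]
  Insert 7 (step 2): P = [7] / [8];  Q = [1] / [2]
  Insert 2 (step 3): P = [2] / [7] / [8];  Q = [1] / [2] / [3]
  Insert 5 (step 4): P = [2, 5] / [7] / [8];  Q = [1, 4] / [2] / [3]
  Insert 4 (step 5): P = [2, 4] / [5] / [7] / [8];  Q = [1, 4] / [2] / [3] / [5]
  Insert 9 (step 6): P = [2, 4, 9] / [5] / [7] / [8];  Q = [1, 4, 6] / [2] / [3] / [5]
  Insert 3 (step 7): P = [2, 3, 9] / [4] / [5] / [7] / [8];  Q = [1, 4, 6] / [2] / [3] / [5] / [7]
  Insert 1 (step 8): P = [1, 3, 9] / [2] / [4] / [5] / [7] / [8];  Q = [1, 4, 6] / [2] / [3] / [5] / [7] / [8]
  Insert 6 (step 9): P = [1, 3, 6] / [2, 9] / [4] / [5] / [7] / [8];  Q = [1, 4, 6] / [2, 9] / [3] / [5] / [7] / [8]
Final shape: (3, 2, 1, 1, 1, 1).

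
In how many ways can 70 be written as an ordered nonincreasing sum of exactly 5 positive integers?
p(70, 5 parts) = 9542

Partitions of n into exactly k parts are in bijection with partitions of n − k into at most k parts (subtract 1 from each part). So p(70, exactly 5) = p(65, parts ≤ 5). Computing via the recurrence p(m, j) = p(m, j−1) + p(m−j, j) gives 9542.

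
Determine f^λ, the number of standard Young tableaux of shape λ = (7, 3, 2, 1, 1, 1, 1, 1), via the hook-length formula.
# SYT of shape (7, 3, 2, 1, 1, 1, 1, 1) = 972400

Hook-length formula: f^λ = n! / Π hook(c), product over all cells c of the Young diagram. For λ = (7, 3, 2, 1, 1, 1, 1, 1), n = 17 boxes. Hook lengths by row (left-to-right, top-to-bottom): [14, 8, 6, 4, 3, 2, 1]; [9, 3, 1]; [7, 1]; [5]; [4]; [3]; [2]; [1]. Product of hooks = 365783040. So f^λ = 17! / 365783040 = 355687428096000 / 365783040 = 972400.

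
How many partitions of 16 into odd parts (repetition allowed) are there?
p_odd(16) = 32

Partitions of 16 using only odd parts 1, 3, 5, …: 15+1, 13+3, 13+1+1+1, 11+5, 11+3+1+1, 11+1+1+1+1+1, 9+7, 9+5+1+1, 9+3+3+1, 9+3+1+1+1+1, 9+1+1+1+1+1+1+1, 7+7+1+1, 7+5+3+1, 7+5+1+1+1+1, 7+3+3+3, 7+3+3+1+1+1, 7+3+1+1+1+1+1+1, 7+1+1+1+1+1+1+1+1+1, 5+5+5+1, 5+5+3+3, 5+5+3+1+1+1, 5+5+1+1+1+1+1+1, 5+3+3+3+1+1, 5+3+3+1+1+1+1+1, 5+3+1+1+1+1+1+1+1+1, 5+1+1+1+1+1+1+1+1+1+1+1, 3+3+3+3+3+1, 3+3+3+3+1+1+1+1, 3+3+3+1+1+1+1+1+1+1, 3+3+1+1+1+1+1+1+1+1+1+1, … (32 total). There are 32. (Euler: this equals q(16), the number of distinct-part partitions.)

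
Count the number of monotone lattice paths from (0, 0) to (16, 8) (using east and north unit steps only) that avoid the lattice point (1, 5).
Number of paths = 730575

Total paths from (0, 0) to (16, 8): C(24, 16) = 735471. Paths through (1, 5): (paths (0, 0) → (1, 5)) × (paths (1, 5) → (16, 8)) = C(6, 1) · C(18, 15) = 6 · 816 = 4896. Avoidance count = 735471 − 4896 = 730575.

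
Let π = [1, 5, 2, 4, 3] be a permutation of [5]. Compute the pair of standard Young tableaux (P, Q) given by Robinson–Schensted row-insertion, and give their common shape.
P = [1, 2, 3] / [4] / [5];  Q = [1, 2, 4] / [3] / [5];  common shape = (3, 1, 1)

Row-insert the values π_1, π_2, … into P one at a time, bumping the leftmost entry strictly greater than the inserted value down to the next row. The recording tableau Q records, in position (i, j), the step at which that cell was added to P.
  Insert 1 (step 1): P = [1];  Q = [1]
  Insert 5 (step 2): P = [1, 5];  Q = [1, 2]
  Insert 2 (step 3): P = [1, 2] / [5];  Q = [1, 2] / [3]
  Insert 4 (step 4): P = [1, 2, 4] / [5];  Q = [1, 2, 4] / [3]
  Insert 3 (step 5): P = [1, 2, 3] / [4] / [5];  Q = [1, 2, 4] / [3] / [5]
Final shape: (3, 1, 1).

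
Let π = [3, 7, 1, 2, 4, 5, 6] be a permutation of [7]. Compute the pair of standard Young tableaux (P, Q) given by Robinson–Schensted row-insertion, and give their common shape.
P = [1, 2, 4, 5, 6] / [3, 7];  Q = [1, 2, 5, 6, 7] / [3, 4];  common shape = (5, 2)

Row-insert the values π_1, π_2, … into P one at a time, bumping the leftmost entry strictly greater than the inserted value down to the next row. The recording tableau Q records, in position (i, j), the step at which that cell was added to P.
  Insert 3 (step 1): P = [3];  Q = [1]
  Insert 7 (step 2): P = [3, 7];  Q = [1, 2]
  Insert 1 (step 3): P = [1, 7] / [3];  Q = [1, 2] / [3]
  Insert 2 (step 4): P = [1, 2] / [3, 7];  Q = [1, 2] / [3, 4]
  Insert 4 (step 5): P = [1, 2, 4] / [3, 7];  Q = [1, 2, 5] / [3, 4]
  Insert 5 (step 6): P = [1, 2, 4, 5] / [3, 7];  Q = [1, 2, 5, 6] / [3, 4]
  Insert 6 (step 7): P = [1, 2, 4, 5, 6] / [3, 7];  Q = [1, 2, 5, 6, 7] / [3, 4]
Final shape: (5, 2).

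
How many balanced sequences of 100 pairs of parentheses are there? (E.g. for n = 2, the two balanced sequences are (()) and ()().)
C_100 = 896519947090131496687170070074100632420837521538745909320

These balanced parentheses are counted by the Catalan number C_n = (1/(n + 1)) · C(2n, n). For n = 100: C_100 = (1/101) · C(200, 100) = 90548514656103281165404177077484163874504589675413336841320/101 = 896519947090131496687170070074100632420837521538745909320.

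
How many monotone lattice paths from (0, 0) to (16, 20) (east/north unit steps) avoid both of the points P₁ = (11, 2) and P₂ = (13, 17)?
Number of paths = 4910262648

Inclusion–exclusion. Total paths: C(36, 16) = 7307872110. Through P₁: C(13, 11)·C(23, 5) = 2624622. Through P₂: C(30, 13)·C(6, 3) = 2395197000. Since P₁ is strictly southwest of P₂, a monotone path through both must visit P₁ then P₂; paths through both = C(13, 11)·C(17, 2)·C(6, 3) = 212160. Avoid both = 7307872110 − 2624622 − 2395197000 + 212160 = 4910262648.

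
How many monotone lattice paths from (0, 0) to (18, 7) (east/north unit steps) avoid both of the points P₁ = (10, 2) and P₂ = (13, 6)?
Number of paths = 246826

Inclusion–exclusion. Total paths: C(25, 18) = 480700. Through P₁: C(12, 10)·C(13, 8) = 84942. Through P₂: C(19, 13)·C(6, 5) = 162792. Since P₁ is strictly southwest of P₂, a monotone path through both must visit P₁ then P₂; paths through both = C(12, 10)·C(7, 3)·C(6, 5) = 13860. Avoid both = 480700 − 84942 − 162792 + 13860 = 246826.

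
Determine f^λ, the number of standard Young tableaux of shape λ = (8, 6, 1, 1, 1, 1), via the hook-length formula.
# SYT of shape (8, 6, 1, 1, 1, 1) = 1272348

Hook-length formula: f^λ = n! / Π hook(c), product over all cells c of the Young diagram. For λ = (8, 6, 1, 1, 1, 1), n = 18 boxes. Hook lengths by row (left-to-right, top-to-bottom): [13, 8, 7, 6, 5, 4, 2, 1]; [10, 5, 4, 3, 2, 1]; [4]; [3]; [2]; [1]. Product of hooks = 5031936000. So f^λ = 18! / 5031936000 = 6402373705728000 / 5031936000 = 1272348.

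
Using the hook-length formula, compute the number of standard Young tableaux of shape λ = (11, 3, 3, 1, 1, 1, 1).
# SYT of shape (11, 3, 3, 1, 1, 1, 1) = 35012250

Hook-length formula: f^λ = n! / Π hook(c), product over all cells c of the Young diagram. For λ = (11, 3, 3, 1, 1, 1, 1), n = 21 boxes. Hook lengths by row (left-to-right, top-to-bottom): [17, 12, 11, 8, 7, 6, 5, 4, 3, 2, 1]; [8, 3, 2]; [7, 2, 1]; [4]; [3]; [2]; [1]. Product of hooks = 1459230474240. So f^λ = 21! / 1459230474240 = 51090942171709440000 / 1459230474240 = 35012250.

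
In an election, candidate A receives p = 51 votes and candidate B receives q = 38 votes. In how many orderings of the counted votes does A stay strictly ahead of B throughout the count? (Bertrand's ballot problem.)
Strict-lead orderings = 2972221065238567530640824

Total orderings of the 89 votes with 51 for A: C(89, 51) = 20348282677402500786694872. By the Bertrand ballot formula (Cycle Lemma / reflection principle), the number of orderings in which A is strictly ahead of B throughout is (p − q)/(p + q) · C(p + q, p) = (51 − 38)/(51 + 38) · 20348282677402500786694872 = 2972221065238567530640824.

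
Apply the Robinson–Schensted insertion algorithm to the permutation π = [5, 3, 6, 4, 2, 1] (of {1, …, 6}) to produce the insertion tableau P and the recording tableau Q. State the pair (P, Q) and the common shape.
P = [1, 4] / [2, 6] / [3] / [5];  Q = [1, 3] / [2, 4] / [5] / [6];  common shape = (2, 2, 1, 1)

Row-insert the values π_1, π_2, … into P one at a time, bumping the leftmost entry strictly greater than the inserted value down to the next row. The recording tableau Q records, in position (i, j), the step at which that cell was added to P.
  Insert 5 (step 1): P = [5];  Q = [1]
  Insert 3 (step 2): P = [3] / [5];  Q = [1] / [2]
  Insert 6 (step 3): P = [3, 6] / [5];  Q = [1, 3] / [2]
  Insert 4 (step 4): P = [3, 4] / [5, 6];  Q = [1, 3] / [2, 4]
  Insert 2 (step 5): P = [2, 4] / [3, 6] / [5];  Q = [1, 3] / [2, 4] / [5]
  Insert 1 (step 6): P = [1, 4] / [2, 6] / [3] / [5];  Q = [1, 3] / [2, 4] / [5] / [6]
Final shape: (2, 2, 1, 1).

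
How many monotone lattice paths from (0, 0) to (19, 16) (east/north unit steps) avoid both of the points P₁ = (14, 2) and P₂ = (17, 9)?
Number of paths = 3946568190

Inclusion–exclusion. Total paths: C(35, 19) = 4059928950. Through P₁: C(16, 14)·C(19, 5) = 1395360. Through P₂: C(26, 17)·C(9, 2) = 112483800. Since P₁ is strictly southwest of P₂, a monotone path through both must visit P₁ then P₂; paths through both = C(16, 14)·C(10, 3)·C(9, 2) = 518400. Avoid both = 4059928950 − 1395360 − 112483800 + 518400 = 3946568190.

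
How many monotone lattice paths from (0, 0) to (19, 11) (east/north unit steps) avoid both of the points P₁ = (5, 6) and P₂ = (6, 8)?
Number of paths = 48349644

Inclusion–exclusion. Total paths: C(30, 19) = 54627300. Through P₁: C(11, 5)·C(19, 14) = 5372136. Through P₂: C(14, 6)·C(16, 13) = 1681680. Since P₁ is strictly southwest of P₂, a monotone path through both must visit P₁ then P₂; paths through both = C(11, 5)·C(3, 1)·C(16, 13) = 776160. Avoid both = 54627300 − 5372136 − 1681680 + 776160 = 48349644.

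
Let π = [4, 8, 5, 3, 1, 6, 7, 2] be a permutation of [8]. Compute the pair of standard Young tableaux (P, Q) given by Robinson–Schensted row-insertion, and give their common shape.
P = [1, 2, 6, 7] / [3, 5] / [4] / [8];  Q = [1, 2, 6, 7] / [3, 8] / [4] / [5];  common shape = (4, 2, 1, 1)

Row-insert the values π_1, π_2, … into P one at a time, bumping the leftmost entry strictly greater than the inserted value down to the next row. The recording tableau Q records, in position (i, j), the step at which that cell was added to P.
  Insert 4 (step 1): P = [4];  Q = [1]
  Insert 8 (step 2): P = [4, 8];  Q = [1, 2]
  Insert 5 (step 3): P = [4, 5] / [8];  Q = [1, 2] / [3]
  Insert 3 (step 4): P = [3, 5] / [4] / [8];  Q = [1, 2] / [3] / [4]
  Insert 1 (step 5): P = [1, 5] / [3] / [4] / [8];  Q = [1, 2] / [3] / [4] / [5]
  Insert 6 (step 6): P = [1, 5, 6] / [3] / [4] / [8];  Q = [1, 2, 6] / [3] / [4] / [5]
  Insert 7 (step 7): P = [1, 5, 6, 7] / [3] / [4] / [8];  Q = [1, 2, 6, 7] / [3] / [4] / [5]
  Insert 2 (step 8): P = [1, 2, 6, 7] / [3, 5] / [4] / [8];  Q = [1, 2, 6, 7] / [3, 8] / [4] / [5]
Final shape: (4, 2, 1, 1).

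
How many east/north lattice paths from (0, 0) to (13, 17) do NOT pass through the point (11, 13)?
Number of paths = 82317690

Total paths from (0, 0) to (13, 17): C(30, 13) = 119759850. Paths through (11, 13): (paths (0, 0) → (11, 13)) × (paths (11, 13) → (13, 17)) = C(24, 11) · C(6, 2) = 2496144 · 15 = 37442160. Avoidance count = 119759850 − 37442160 = 82317690.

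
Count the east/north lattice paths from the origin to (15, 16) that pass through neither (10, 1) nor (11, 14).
Number of paths = 233510961

Inclusion–exclusion. Total paths: C(31, 15) = 300540195. Through P₁: C(11, 10)·C(20, 5) = 170544. Through P₂: C(25, 11)·C(6, 4) = 66861000. Since P₁ is strictly southwest of P₂, a monotone path through both must visit P₁ then P₂; paths through both = C(11, 10)·C(14, 1)·C(6, 4) = 2310. Avoid both = 300540195 − 170544 − 66861000 + 2310 = 233510961.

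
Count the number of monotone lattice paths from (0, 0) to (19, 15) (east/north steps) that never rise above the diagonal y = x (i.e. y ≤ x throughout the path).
Number of paths = 463991880

By the reflection principle (André's argument), the number of monotone paths to (19, 15) with n ≤ m that never go above y = x is C(34, 19) − C(34, 20) = 1855967520 − 1391975640 = 463991880.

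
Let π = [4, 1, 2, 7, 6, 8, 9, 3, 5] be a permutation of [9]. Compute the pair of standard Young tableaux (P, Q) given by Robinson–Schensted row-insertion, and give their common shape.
P = [1, 2, 3, 5, 9] / [4, 6, 8] / [7];  Q = [1, 3, 4, 6, 7] / [2, 5, 9] / [8];  common shape = (5, 3, 1)

Row-insert the values π_1, π_2, … into P one at a time, bumping the leftmost entry strictly greater than the inserted value down to the next row. The recording tableau Q records, in position (i, j), the step at which that cell was added to P.
  Insert 4 (step 1): P = [4];  Q = [1]
  Insert 1 (step 2): P = [1] / [4];  Q = [1] / [2]
  Insert 2 (step 3): P = [1, 2] / [4];  Q = [1, 3] / [2]
  Insert 7 (step 4): P = [1, 2, 7] / [4];  Q = [1, 3, 4] / [2]
  Insert 6 (step 5): P = [1, 2, 6] / [4, 7];  Q = [1, 3, 4] / [2, 5]
  Insert 8 (step 6): P = [1, 2, 6, 8] / [4, 7];  Q = [1, 3, 4, 6] / [2, 5]
  Insert 9 (step 7): P = [1, 2, 6, 8, 9] / [4, 7];  Q = [1, 3, 4, 6, 7] / [2, 5]
  Insert 3 (step 8): P = [1, 2, 3, 8, 9] / [4, 6] / [7];  Q = [1, 3, 4, 6, 7] / [2, 5] / [8]
  Insert 5 (step 9): P = [1, 2, 3, 5, 9] / [4, 6, 8] / [7];  Q = [1, 3, 4, 6, 7] / [2, 5, 9] / [8]
Final shape: (5, 3, 1).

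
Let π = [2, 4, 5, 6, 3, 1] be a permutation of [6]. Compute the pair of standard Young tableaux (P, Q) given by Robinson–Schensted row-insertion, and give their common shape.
P = [1, 3, 5, 6] / [2] / [4];  Q = [1, 2, 3, 4] / [5] / [6];  common shape = (4, 1, 1)

Row-insert the values π_1, π_2, … into P one at a time, bumping the leftmost entry strictly greater than the inserted value down to the next row. The recording tableau Q records, in position (i, j), the step at which that cell was added to P.
  Insert 2 (step 1): P = [2];  Q = [1]
  Insert 4 (step 2): P = [2, 4];  Q = [1, 2]
  Insert 5 (step 3): P = [2, 4, 5];  Q = [1, 2, 3]
  Insert 6 (step 4): P = [2, 4, 5, 6];  Q = [1, 2, 3, 4]
  Insert 3 (step 5): P = [2, 3, 5, 6] / [4];  Q = [1, 2, 3, 4] / [5]
  Insert 1 (step 6): P = [1, 3, 5, 6] / [2] / [4];  Q = [1, 2, 3, 4] / [5] / [6]
Final shape: (4, 1, 1).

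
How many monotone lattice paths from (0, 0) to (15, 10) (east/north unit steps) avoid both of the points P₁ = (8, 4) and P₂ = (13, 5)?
Number of paths = 2301782

Inclusion–exclusion. Total paths: C(25, 15) = 3268760. Through P₁: C(12, 8)·C(13, 7) = 849420. Through P₂: C(18, 13)·C(7, 2) = 179928. Since P₁ is strictly southwest of P₂, a monotone path through both must visit P₁ then P₂; paths through both = C(12, 8)·C(6, 5)·C(7, 2) = 62370. Avoid both = 3268760 − 849420 − 179928 + 62370 = 2301782.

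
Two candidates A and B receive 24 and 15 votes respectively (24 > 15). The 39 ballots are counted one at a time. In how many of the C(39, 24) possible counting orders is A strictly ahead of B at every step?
Strict-lead orderings = 5801732460

Total orderings of the 39 votes with 24 for A: C(39, 24) = 25140840660. By the Bertrand ballot formula (Cycle Lemma / reflection principle), the number of orderings in which A is strictly ahead of B throughout is (p − q)/(p + q) · C(p + q, p) = (24 − 15)/(24 + 15) · 25140840660 = 5801732460.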